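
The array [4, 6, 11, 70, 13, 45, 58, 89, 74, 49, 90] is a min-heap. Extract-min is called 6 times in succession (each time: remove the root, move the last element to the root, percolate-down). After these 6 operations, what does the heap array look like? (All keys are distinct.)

extract-min #1 returns 4:
  remove root 4; move last element 90 to root → [90, 6, 11, 70, 13, 45, 58, 89, 74, 49]
  90 vs smaller child 6 at index 1, swap → [6, 90, 11, 70, 13, 45, 58, 89, 74, 49]
  90 vs smaller child 13 at index 4, swap → [6, 13, 11, 70, 90, 45, 58, 89, 74, 49]
  90 vs only child 49 at index 9, swap → [6, 13, 11, 70, 49, 45, 58, 89, 74, 90]
extract-min #2 returns 6:
  remove root 6; move last element 90 to root → [90, 13, 11, 70, 49, 45, 58, 89, 74]
  90 vs smaller child 11 at index 2, swap → [11, 13, 90, 70, 49, 45, 58, 89, 74]
  90 vs smaller child 45 at index 5, swap → [11, 13, 45, 70, 49, 90, 58, 89, 74]
extract-min #3 returns 11:
  remove root 11; move last element 74 to root → [74, 13, 45, 70, 49, 90, 58, 89]
  74 vs smaller child 13 at index 1, swap → [13, 74, 45, 70, 49, 90, 58, 89]
  74 vs smaller child 49 at index 4, swap → [13, 49, 45, 70, 74, 90, 58, 89]
extract-min #4 returns 13:
  remove root 13; move last element 89 to root → [89, 49, 45, 70, 74, 90, 58]
  89 vs smaller child 45 at index 2, swap → [45, 49, 89, 70, 74, 90, 58]
  89 vs smaller child 58 at index 6, swap → [45, 49, 58, 70, 74, 90, 89]
extract-min #5 returns 45:
  remove root 45; move last element 89 to root → [89, 49, 58, 70, 74, 90]
  89 vs smaller child 49 at index 1, swap → [49, 89, 58, 70, 74, 90]
  89 vs smaller child 70 at index 3, swap → [49, 70, 58, 89, 74, 90]
extract-min #6 returns 49:
  remove root 49; move last element 90 to root → [90, 70, 58, 89, 74]
  90 vs smaller child 58 at index 2, swap → [58, 70, 90, 89, 74]

[58, 70, 90, 89, 74]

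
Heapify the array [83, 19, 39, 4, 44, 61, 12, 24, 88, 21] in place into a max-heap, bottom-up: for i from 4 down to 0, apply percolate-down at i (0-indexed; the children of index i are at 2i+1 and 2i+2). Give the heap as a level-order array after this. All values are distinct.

sift down from index 4: already satisfies heap property
sift down from index 3:
  4 vs larger child 88 at index 8, swap → [83, 19, 39, 88, 44, 61, 12, 24, 4, 21]
sift down from index 2:
  39 vs larger child 61 at index 5, swap → [83, 19, 61, 88, 44, 39, 12, 24, 4, 21]
sift down from index 1:
  19 vs larger child 88 at index 3, swap → [83, 88, 61, 19, 44, 39, 12, 24, 4, 21]
  19 vs larger child 24 at index 7, swap → [83, 88, 61, 24, 44, 39, 12, 19, 4, 21]
sift down from index 0:
  83 vs larger child 88 at index 1, swap → [88, 83, 61, 24, 44, 39, 12, 19, 4, 21]

[88, 83, 61, 24, 44, 39, 12, 19, 4, 21]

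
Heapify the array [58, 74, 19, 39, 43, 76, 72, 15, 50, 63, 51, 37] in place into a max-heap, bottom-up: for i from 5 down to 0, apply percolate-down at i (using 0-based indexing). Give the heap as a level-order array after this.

[76, 74, 72, 50, 63, 37, 58, 15, 39, 43, 51, 19]

sift down from index 5: already satisfies heap property
sift down from index 4:
  43 vs larger child 63 at index 9, swap → [58, 74, 19, 39, 63, 76, 72, 15, 50, 43, 51, 37]
sift down from index 3:
  39 vs larger child 50 at index 8, swap → [58, 74, 19, 50, 63, 76, 72, 15, 39, 43, 51, 37]
sift down from index 2:
  19 vs larger child 76 at index 5, swap → [58, 74, 76, 50, 63, 19, 72, 15, 39, 43, 51, 37]
  19 vs only child 37 at index 11, swap → [58, 74, 76, 50, 63, 37, 72, 15, 39, 43, 51, 19]
sift down from index 1: already satisfies heap property
sift down from index 0:
  58 vs larger child 76 at index 2, swap → [76, 74, 58, 50, 63, 37, 72, 15, 39, 43, 51, 19]
  58 vs larger child 72 at index 6, swap → [76, 74, 72, 50, 63, 37, 58, 15, 39, 43, 51, 19]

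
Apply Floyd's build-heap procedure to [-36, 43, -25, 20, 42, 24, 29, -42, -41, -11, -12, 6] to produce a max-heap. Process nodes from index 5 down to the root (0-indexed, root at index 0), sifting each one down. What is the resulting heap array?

sift down from index 5: already satisfies heap property
sift down from index 4: already satisfies heap property
sift down from index 3: already satisfies heap property
sift down from index 2:
  -25 vs larger child 29 at index 6, swap → [-36, 43, 29, 20, 42, 24, -25, -42, -41, -11, -12, 6]
sift down from index 1: already satisfies heap property
sift down from index 0:
  -36 vs larger child 43 at index 1, swap → [43, -36, 29, 20, 42, 24, -25, -42, -41, -11, -12, 6]
  -36 vs larger child 42 at index 4, swap → [43, 42, 29, 20, -36, 24, -25, -42, -41, -11, -12, 6]
  -36 vs larger child -11 at index 9, swap → [43, 42, 29, 20, -11, 24, -25, -42, -41, -36, -12, 6]

[43, 42, 29, 20, -11, 24, -25, -42, -41, -36, -12, 6]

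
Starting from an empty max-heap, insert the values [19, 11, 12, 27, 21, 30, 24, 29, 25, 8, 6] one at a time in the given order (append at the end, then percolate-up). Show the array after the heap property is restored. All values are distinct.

Insert 19:
  append 19 at index 0 → [19] (no swap needed)
Insert 11:
  append 11 at index 1 → [19, 11] (no swap needed)
Insert 12:
  append 12 at index 2 → [19, 11, 12] (no swap needed)
Insert 27:
  append 27 at index 3 → [19, 11, 12, 27]
  27 > parent 11 at index 1, swap → [19, 27, 12, 11]
  27 > parent 19 at index 0, swap → [27, 19, 12, 11]
Insert 21:
  append 21 at index 4 → [27, 19, 12, 11, 21]
  21 > parent 19 at index 1, swap → [27, 21, 12, 11, 19]
Insert 30:
  append 30 at index 5 → [27, 21, 12, 11, 19, 30]
  30 > parent 12 at index 2, swap → [27, 21, 30, 11, 19, 12]
  30 > parent 27 at index 0, swap → [30, 21, 27, 11, 19, 12]
Insert 24:
  append 24 at index 6 → [30, 21, 27, 11, 19, 12, 24] (no swap needed)
Insert 29:
  append 29 at index 7 → [30, 21, 27, 11, 19, 12, 24, 29]
  29 > parent 11 at index 3, swap → [30, 21, 27, 29, 19, 12, 24, 11]
  29 > parent 21 at index 1, swap → [30, 29, 27, 21, 19, 12, 24, 11]
Insert 25:
  append 25 at index 8 → [30, 29, 27, 21, 19, 12, 24, 11, 25]
  25 > parent 21 at index 3, swap → [30, 29, 27, 25, 19, 12, 24, 11, 21]
Insert 8:
  append 8 at index 9 → [30, 29, 27, 25, 19, 12, 24, 11, 21, 8] (no swap needed)
Insert 6:
  append 6 at index 10 → [30, 29, 27, 25, 19, 12, 24, 11, 21, 8, 6] (no swap needed)

[30, 29, 27, 25, 19, 12, 24, 11, 21, 8, 6]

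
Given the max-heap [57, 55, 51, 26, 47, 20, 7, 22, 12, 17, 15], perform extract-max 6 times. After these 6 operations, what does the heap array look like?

[20, 17, 15, 12, 7]

extract-max #1 returns 57:
  remove root 57; move last element 15 to root → [15, 55, 51, 26, 47, 20, 7, 22, 12, 17]
  15 vs larger child 55 at index 1, swap → [55, 15, 51, 26, 47, 20, 7, 22, 12, 17]
  15 vs larger child 47 at index 4, swap → [55, 47, 51, 26, 15, 20, 7, 22, 12, 17]
  15 vs only child 17 at index 9, swap → [55, 47, 51, 26, 17, 20, 7, 22, 12, 15]
extract-max #2 returns 55:
  remove root 55; move last element 15 to root → [15, 47, 51, 26, 17, 20, 7, 22, 12]
  15 vs larger child 51 at index 2, swap → [51, 47, 15, 26, 17, 20, 7, 22, 12]
  15 vs larger child 20 at index 5, swap → [51, 47, 20, 26, 17, 15, 7, 22, 12]
extract-max #3 returns 51:
  remove root 51; move last element 12 to root → [12, 47, 20, 26, 17, 15, 7, 22]
  12 vs larger child 47 at index 1, swap → [47, 12, 20, 26, 17, 15, 7, 22]
  12 vs larger child 26 at index 3, swap → [47, 26, 20, 12, 17, 15, 7, 22]
  12 vs only child 22 at index 7, swap → [47, 26, 20, 22, 17, 15, 7, 12]
extract-max #4 returns 47:
  remove root 47; move last element 12 to root → [12, 26, 20, 22, 17, 15, 7]
  12 vs larger child 26 at index 1, swap → [26, 12, 20, 22, 17, 15, 7]
  12 vs larger child 22 at index 3, swap → [26, 22, 20, 12, 17, 15, 7]
extract-max #5 returns 26:
  remove root 26; move last element 7 to root → [7, 22, 20, 12, 17, 15]
  7 vs larger child 22 at index 1, swap → [22, 7, 20, 12, 17, 15]
  7 vs larger child 17 at index 4, swap → [22, 17, 20, 12, 7, 15]
extract-max #6 returns 22:
  remove root 22; move last element 15 to root → [15, 17, 20, 12, 7]
  15 vs larger child 20 at index 2, swap → [20, 17, 15, 12, 7]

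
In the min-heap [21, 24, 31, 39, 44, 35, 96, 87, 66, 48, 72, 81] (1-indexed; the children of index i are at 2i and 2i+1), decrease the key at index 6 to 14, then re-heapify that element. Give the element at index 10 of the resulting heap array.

48

set index 6 from 35 to 14 → [21, 24, 31, 39, 44, 14, 96, 87, 66, 48, 72, 81]
14 < parent 31 at index 3, swap → [21, 24, 14, 39, 44, 31, 96, 87, 66, 48, 72, 81]
14 < parent 21 at index 1, swap → [14, 24, 21, 39, 44, 31, 96, 87, 66, 48, 72, 81]
resulting array: [14, 24, 21, 39, 44, 31, 96, 87, 66, 48, 72, 81]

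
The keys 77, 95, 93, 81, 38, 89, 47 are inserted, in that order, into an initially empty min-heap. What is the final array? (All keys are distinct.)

[38, 77, 47, 95, 81, 93, 89]

Insert 77:
  append 77 at index 0 → [77] (no swap needed)
Insert 95:
  append 95 at index 1 → [77, 95] (no swap needed)
Insert 93:
  append 93 at index 2 → [77, 95, 93] (no swap needed)
Insert 81:
  append 81 at index 3 → [77, 95, 93, 81]
  81 < parent 95 at index 1, swap → [77, 81, 93, 95]
Insert 38:
  append 38 at index 4 → [77, 81, 93, 95, 38]
  38 < parent 81 at index 1, swap → [77, 38, 93, 95, 81]
  38 < parent 77 at index 0, swap → [38, 77, 93, 95, 81]
Insert 89:
  append 89 at index 5 → [38, 77, 93, 95, 81, 89]
  89 < parent 93 at index 2, swap → [38, 77, 89, 95, 81, 93]
Insert 47:
  append 47 at index 6 → [38, 77, 89, 95, 81, 93, 47]
  47 < parent 89 at index 2, swap → [38, 77, 47, 95, 81, 93, 89]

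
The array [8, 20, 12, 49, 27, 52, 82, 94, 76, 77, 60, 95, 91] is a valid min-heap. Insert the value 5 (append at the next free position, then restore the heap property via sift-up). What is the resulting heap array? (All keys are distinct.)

[5, 20, 8, 49, 27, 52, 12, 94, 76, 77, 60, 95, 91, 82]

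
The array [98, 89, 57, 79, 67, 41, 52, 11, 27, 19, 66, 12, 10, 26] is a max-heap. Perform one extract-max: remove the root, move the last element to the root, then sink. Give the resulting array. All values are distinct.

[89, 79, 57, 27, 67, 41, 52, 11, 26, 19, 66, 12, 10]

remove root 98; move last element 26 to root → [26, 89, 57, 79, 67, 41, 52, 11, 27, 19, 66, 12, 10]
26 vs larger child 89 at index 1, swap → [89, 26, 57, 79, 67, 41, 52, 11, 27, 19, 66, 12, 10]
26 vs larger child 79 at index 3, swap → [89, 79, 57, 26, 67, 41, 52, 11, 27, 19, 66, 12, 10]
26 vs larger child 27 at index 8, swap → [89, 79, 57, 27, 67, 41, 52, 11, 26, 19, 66, 12, 10]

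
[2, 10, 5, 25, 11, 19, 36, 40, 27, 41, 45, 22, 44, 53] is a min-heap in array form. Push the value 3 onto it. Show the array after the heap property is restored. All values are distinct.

[2, 10, 3, 25, 11, 19, 5, 40, 27, 41, 45, 22, 44, 53, 36]

append 3 at index 14 → [2, 10, 5, 25, 11, 19, 36, 40, 27, 41, 45, 22, 44, 53, 3]
3 < parent 36 at index 6, swap → [2, 10, 5, 25, 11, 19, 3, 40, 27, 41, 45, 22, 44, 53, 36]
3 < parent 5 at index 2, swap → [2, 10, 3, 25, 11, 19, 5, 40, 27, 41, 45, 22, 44, 53, 36]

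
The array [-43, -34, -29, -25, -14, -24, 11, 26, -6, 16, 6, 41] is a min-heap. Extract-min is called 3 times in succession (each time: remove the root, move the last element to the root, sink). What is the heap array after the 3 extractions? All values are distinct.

[-25, -14, -24, -6, 16, 6, 11, 26, 41]

extract-min #1 returns -43:
  remove root -43; move last element 41 to root → [41, -34, -29, -25, -14, -24, 11, 26, -6, 16, 6]
  41 vs smaller child -34 at index 1, swap → [-34, 41, -29, -25, -14, -24, 11, 26, -6, 16, 6]
  41 vs smaller child -25 at index 3, swap → [-34, -25, -29, 41, -14, -24, 11, 26, -6, 16, 6]
  41 vs smaller child -6 at index 8, swap → [-34, -25, -29, -6, -14, -24, 11, 26, 41, 16, 6]
extract-min #2 returns -34:
  remove root -34; move last element 6 to root → [6, -25, -29, -6, -14, -24, 11, 26, 41, 16]
  6 vs smaller child -29 at index 2, swap → [-29, -25, 6, -6, -14, -24, 11, 26, 41, 16]
  6 vs smaller child -24 at index 5, swap → [-29, -25, -24, -6, -14, 6, 11, 26, 41, 16]
extract-min #3 returns -29:
  remove root -29; move last element 16 to root → [16, -25, -24, -6, -14, 6, 11, 26, 41]
  16 vs smaller child -25 at index 1, swap → [-25, 16, -24, -6, -14, 6, 11, 26, 41]
  16 vs smaller child -14 at index 4, swap → [-25, -14, -24, -6, 16, 6, 11, 26, 41]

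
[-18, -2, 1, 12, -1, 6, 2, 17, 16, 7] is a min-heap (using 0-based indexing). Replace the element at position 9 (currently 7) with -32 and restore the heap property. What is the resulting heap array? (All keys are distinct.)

set index 9 from 7 to -32 → [-18, -2, 1, 12, -1, 6, 2, 17, 16, -32]
-32 < parent -1 at index 4, swap → [-18, -2, 1, 12, -32, 6, 2, 17, 16, -1]
-32 < parent -2 at index 1, swap → [-18, -32, 1, 12, -2, 6, 2, 17, 16, -1]
-32 < parent -18 at index 0, swap → [-32, -18, 1, 12, -2, 6, 2, 17, 16, -1]

[-32, -18, 1, 12, -2, 6, 2, 17, 16, -1]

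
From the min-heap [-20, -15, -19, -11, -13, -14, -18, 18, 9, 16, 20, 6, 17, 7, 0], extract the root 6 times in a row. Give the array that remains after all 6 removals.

[-11, 9, 0, 17, 16, 6, 7, 18, 20]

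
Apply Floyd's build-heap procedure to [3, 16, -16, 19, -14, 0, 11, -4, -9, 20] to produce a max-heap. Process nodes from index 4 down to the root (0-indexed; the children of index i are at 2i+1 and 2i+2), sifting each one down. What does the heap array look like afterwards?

[20, 19, 11, 3, 16, 0, -16, -4, -9, -14]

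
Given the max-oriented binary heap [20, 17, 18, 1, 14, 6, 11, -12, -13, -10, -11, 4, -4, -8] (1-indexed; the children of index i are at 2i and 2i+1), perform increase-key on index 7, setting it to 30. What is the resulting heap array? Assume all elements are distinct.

[30, 17, 20, 1, 14, 6, 18, -12, -13, -10, -11, 4, -4, -8]

set index 7 from 11 to 30 → [20, 17, 18, 1, 14, 6, 30, -12, -13, -10, -11, 4, -4, -8]
30 > parent 18 at index 3, swap → [20, 17, 30, 1, 14, 6, 18, -12, -13, -10, -11, 4, -4, -8]
30 > parent 20 at index 1, swap → [30, 17, 20, 1, 14, 6, 18, -12, -13, -10, -11, 4, -4, -8]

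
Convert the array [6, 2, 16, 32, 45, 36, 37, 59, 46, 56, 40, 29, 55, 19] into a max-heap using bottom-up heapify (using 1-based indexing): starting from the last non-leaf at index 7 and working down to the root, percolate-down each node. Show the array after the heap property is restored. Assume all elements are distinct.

[59, 56, 55, 46, 45, 36, 37, 32, 2, 6, 40, 29, 16, 19]

sift down from index 7: already satisfies heap property
sift down from index 6:
  36 vs larger child 55 at index 13, swap → [6, 2, 16, 32, 45, 55, 37, 59, 46, 56, 40, 29, 36, 19]
sift down from index 5:
  45 vs larger child 56 at index 10, swap → [6, 2, 16, 32, 56, 55, 37, 59, 46, 45, 40, 29, 36, 19]
sift down from index 4:
  32 vs larger child 59 at index 8, swap → [6, 2, 16, 59, 56, 55, 37, 32, 46, 45, 40, 29, 36, 19]
sift down from index 3:
  16 vs larger child 55 at index 6, swap → [6, 2, 55, 59, 56, 16, 37, 32, 46, 45, 40, 29, 36, 19]
  16 vs larger child 36 at index 13, swap → [6, 2, 55, 59, 56, 36, 37, 32, 46, 45, 40, 29, 16, 19]
sift down from index 2:
  2 vs larger child 59 at index 4, swap → [6, 59, 55, 2, 56, 36, 37, 32, 46, 45, 40, 29, 16, 19]
  2 vs larger child 46 at index 9, swap → [6, 59, 55, 46, 56, 36, 37, 32, 2, 45, 40, 29, 16, 19]
sift down from index 1:
  6 vs larger child 59 at index 2, swap → [59, 6, 55, 46, 56, 36, 37, 32, 2, 45, 40, 29, 16, 19]
  6 vs larger child 56 at index 5, swap → [59, 56, 55, 46, 6, 36, 37, 32, 2, 45, 40, 29, 16, 19]
  6 vs larger child 45 at index 10, swap → [59, 56, 55, 46, 45, 36, 37, 32, 2, 6, 40, 29, 16, 19]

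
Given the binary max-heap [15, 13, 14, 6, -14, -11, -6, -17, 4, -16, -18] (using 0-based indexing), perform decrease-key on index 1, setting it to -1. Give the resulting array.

[15, 6, 14, 4, -14, -11, -6, -17, -1, -16, -18]

set index 1 from 13 to -1 → [15, -1, 14, 6, -14, -11, -6, -17, 4, -16, -18]
-1 vs larger child 6 at index 3, swap → [15, 6, 14, -1, -14, -11, -6, -17, 4, -16, -18]
-1 vs larger child 4 at index 8, swap → [15, 6, 14, 4, -14, -11, -6, -17, -1, -16, -18]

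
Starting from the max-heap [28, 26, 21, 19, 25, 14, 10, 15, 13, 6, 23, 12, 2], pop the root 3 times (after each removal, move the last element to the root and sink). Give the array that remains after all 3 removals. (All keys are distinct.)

extract-max #1 returns 28:
  remove root 28; move last element 2 to root → [2, 26, 21, 19, 25, 14, 10, 15, 13, 6, 23, 12]
  2 vs larger child 26 at index 1, swap → [26, 2, 21, 19, 25, 14, 10, 15, 13, 6, 23, 12]
  2 vs larger child 25 at index 4, swap → [26, 25, 21, 19, 2, 14, 10, 15, 13, 6, 23, 12]
  2 vs larger child 23 at index 10, swap → [26, 25, 21, 19, 23, 14, 10, 15, 13, 6, 2, 12]
extract-max #2 returns 26:
  remove root 26; move last element 12 to root → [12, 25, 21, 19, 23, 14, 10, 15, 13, 6, 2]
  12 vs larger child 25 at index 1, swap → [25, 12, 21, 19, 23, 14, 10, 15, 13, 6, 2]
  12 vs larger child 23 at index 4, swap → [25, 23, 21, 19, 12, 14, 10, 15, 13, 6, 2]
extract-max #3 returns 25:
  remove root 25; move last element 2 to root → [2, 23, 21, 19, 12, 14, 10, 15, 13, 6]
  2 vs larger child 23 at index 1, swap → [23, 2, 21, 19, 12, 14, 10, 15, 13, 6]
  2 vs larger child 19 at index 3, swap → [23, 19, 21, 2, 12, 14, 10, 15, 13, 6]
  2 vs larger child 15 at index 7, swap → [23, 19, 21, 15, 12, 14, 10, 2, 13, 6]

[23, 19, 21, 15, 12, 14, 10, 2, 13, 6]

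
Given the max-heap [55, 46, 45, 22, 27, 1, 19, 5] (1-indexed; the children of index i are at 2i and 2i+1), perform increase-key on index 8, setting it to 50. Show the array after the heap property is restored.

[55, 50, 45, 46, 27, 1, 19, 22]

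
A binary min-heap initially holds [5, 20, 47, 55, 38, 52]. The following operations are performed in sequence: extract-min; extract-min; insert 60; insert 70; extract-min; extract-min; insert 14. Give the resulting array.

[14, 52, 70, 60, 55]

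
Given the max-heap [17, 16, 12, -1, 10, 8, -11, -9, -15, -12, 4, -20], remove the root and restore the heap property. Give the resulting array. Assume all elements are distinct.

[16, 10, 12, -1, 4, 8, -11, -9, -15, -12, -20]

remove root 17; move last element -20 to root → [-20, 16, 12, -1, 10, 8, -11, -9, -15, -12, 4]
-20 vs larger child 16 at index 1, swap → [16, -20, 12, -1, 10, 8, -11, -9, -15, -12, 4]
-20 vs larger child 10 at index 4, swap → [16, 10, 12, -1, -20, 8, -11, -9, -15, -12, 4]
-20 vs larger child 4 at index 10, swap → [16, 10, 12, -1, 4, 8, -11, -9, -15, -12, -20]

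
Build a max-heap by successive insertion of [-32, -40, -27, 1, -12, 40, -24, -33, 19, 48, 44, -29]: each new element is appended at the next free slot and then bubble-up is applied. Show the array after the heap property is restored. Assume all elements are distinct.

[48, 44, 1, -12, 40, -29, -24, -40, -33, -27, 19, -32]

Insert -32:
  append -32 at index 0 → [-32] (no swap needed)
Insert -40:
  append -40 at index 1 → [-32, -40] (no swap needed)
Insert -27:
  append -27 at index 2 → [-32, -40, -27]
  -27 > parent -32 at index 0, swap → [-27, -40, -32]
Insert 1:
  append 1 at index 3 → [-27, -40, -32, 1]
  1 > parent -40 at index 1, swap → [-27, 1, -32, -40]
  1 > parent -27 at index 0, swap → [1, -27, -32, -40]
Insert -12:
  append -12 at index 4 → [1, -27, -32, -40, -12]
  -12 > parent -27 at index 1, swap → [1, -12, -32, -40, -27]
Insert 40:
  append 40 at index 5 → [1, -12, -32, -40, -27, 40]
  40 > parent -32 at index 2, swap → [1, -12, 40, -40, -27, -32]
  40 > parent 1 at index 0, swap → [40, -12, 1, -40, -27, -32]
Insert -24:
  append -24 at index 6 → [40, -12, 1, -40, -27, -32, -24] (no swap needed)
Insert -33:
  append -33 at index 7 → [40, -12, 1, -40, -27, -32, -24, -33]
  -33 > parent -40 at index 3, swap → [40, -12, 1, -33, -27, -32, -24, -40]
Insert 19:
  append 19 at index 8 → [40, -12, 1, -33, -27, -32, -24, -40, 19]
  19 > parent -33 at index 3, swap → [40, -12, 1, 19, -27, -32, -24, -40, -33]
  19 > parent -12 at index 1, swap → [40, 19, 1, -12, -27, -32, -24, -40, -33]
Insert 48:
  append 48 at index 9 → [40, 19, 1, -12, -27, -32, -24, -40, -33, 48]
  48 > parent -27 at index 4, swap → [40, 19, 1, -12, 48, -32, -24, -40, -33, -27]
  48 > parent 19 at index 1, swap → [40, 48, 1, -12, 19, -32, -24, -40, -33, -27]
  48 > parent 40 at index 0, swap → [48, 40, 1, -12, 19, -32, -24, -40, -33, -27]
Insert 44:
  append 44 at index 10 → [48, 40, 1, -12, 19, -32, -24, -40, -33, -27, 44]
  44 > parent 19 at index 4, swap → [48, 40, 1, -12, 44, -32, -24, -40, -33, -27, 19]
  44 > parent 40 at index 1, swap → [48, 44, 1, -12, 40, -32, -24, -40, -33, -27, 19]
Insert -29:
  append -29 at index 11 → [48, 44, 1, -12, 40, -32, -24, -40, -33, -27, 19, -29]
  -29 > parent -32 at index 5, swap → [48, 44, 1, -12, 40, -29, -24, -40, -33, -27, 19, -32]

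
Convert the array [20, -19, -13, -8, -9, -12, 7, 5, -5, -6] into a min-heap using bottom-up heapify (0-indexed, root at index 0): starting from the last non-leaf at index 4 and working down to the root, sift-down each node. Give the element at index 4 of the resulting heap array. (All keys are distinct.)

sift down from index 4: already satisfies heap property
sift down from index 3: already satisfies heap property
sift down from index 2: already satisfies heap property
sift down from index 1: already satisfies heap property
sift down from index 0:
  20 vs smaller child -19 at index 1, swap → [-19, 20, -13, -8, -9, -12, 7, 5, -5, -6]
  20 vs smaller child -9 at index 4, swap → [-19, -9, -13, -8, 20, -12, 7, 5, -5, -6]
  20 vs only child -6 at index 9, swap → [-19, -9, -13, -8, -6, -12, 7, 5, -5, 20]
resulting array: [-19, -9, -13, -8, -6, -12, 7, 5, -5, 20]

-6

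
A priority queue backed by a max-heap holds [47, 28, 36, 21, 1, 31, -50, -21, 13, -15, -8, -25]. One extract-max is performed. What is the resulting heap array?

remove root 47; move last element -25 to root → [-25, 28, 36, 21, 1, 31, -50, -21, 13, -15, -8]
-25 vs larger child 36 at index 2, swap → [36, 28, -25, 21, 1, 31, -50, -21, 13, -15, -8]
-25 vs larger child 31 at index 5, swap → [36, 28, 31, 21, 1, -25, -50, -21, 13, -15, -8]

[36, 28, 31, 21, 1, -25, -50, -21, 13, -15, -8]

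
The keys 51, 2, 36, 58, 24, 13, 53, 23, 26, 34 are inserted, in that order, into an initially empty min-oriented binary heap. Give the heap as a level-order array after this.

Insert 51:
  append 51 at index 0 → [51] (no swap needed)
Insert 2:
  append 2 at index 1 → [51, 2]
  2 < parent 51 at index 0, swap → [2, 51]
Insert 36:
  append 36 at index 2 → [2, 51, 36] (no swap needed)
Insert 58:
  append 58 at index 3 → [2, 51, 36, 58] (no swap needed)
Insert 24:
  append 24 at index 4 → [2, 51, 36, 58, 24]
  24 < parent 51 at index 1, swap → [2, 24, 36, 58, 51]
Insert 13:
  append 13 at index 5 → [2, 24, 36, 58, 51, 13]
  13 < parent 36 at index 2, swap → [2, 24, 13, 58, 51, 36]
Insert 53:
  append 53 at index 6 → [2, 24, 13, 58, 51, 36, 53] (no swap needed)
Insert 23:
  append 23 at index 7 → [2, 24, 13, 58, 51, 36, 53, 23]
  23 < parent 58 at index 3, swap → [2, 24, 13, 23, 51, 36, 53, 58]
  23 < parent 24 at index 1, swap → [2, 23, 13, 24, 51, 36, 53, 58]
Insert 26:
  append 26 at index 8 → [2, 23, 13, 24, 51, 36, 53, 58, 26] (no swap needed)
Insert 34:
  append 34 at index 9 → [2, 23, 13, 24, 51, 36, 53, 58, 26, 34]
  34 < parent 51 at index 4, swap → [2, 23, 13, 24, 34, 36, 53, 58, 26, 51]

[2, 23, 13, 24, 34, 36, 53, 58, 26, 51]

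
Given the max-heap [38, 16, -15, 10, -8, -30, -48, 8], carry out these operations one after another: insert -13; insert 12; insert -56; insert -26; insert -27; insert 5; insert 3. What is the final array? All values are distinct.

[38, 16, 5, 10, 12, -26, 3, 8, -13, -8, -56, -30, -27, -48, -15]

insert -13:
  append -13 at index 8 → [38, 16, -15, 10, -8, -30, -48, 8, -13] (no swap needed)
insert 12:
  append 12 at index 9 → [38, 16, -15, 10, -8, -30, -48, 8, -13, 12]
  12 > parent -8 at index 4, swap → [38, 16, -15, 10, 12, -30, -48, 8, -13, -8]
insert -56:
  append -56 at index 10 → [38, 16, -15, 10, 12, -30, -48, 8, -13, -8, -56] (no swap needed)
insert -26:
  append -26 at index 11 → [38, 16, -15, 10, 12, -30, -48, 8, -13, -8, -56, -26]
  -26 > parent -30 at index 5, swap → [38, 16, -15, 10, 12, -26, -48, 8, -13, -8, -56, -30]
insert -27:
  append -27 at index 12 → [38, 16, -15, 10, 12, -26, -48, 8, -13, -8, -56, -30, -27] (no swap needed)
insert 5:
  append 5 at index 13 → [38, 16, -15, 10, 12, -26, -48, 8, -13, -8, -56, -30, -27, 5]
  5 > parent -48 at index 6, swap → [38, 16, -15, 10, 12, -26, 5, 8, -13, -8, -56, -30, -27, -48]
  5 > parent -15 at index 2, swap → [38, 16, 5, 10, 12, -26, -15, 8, -13, -8, -56, -30, -27, -48]
insert 3:
  append 3 at index 14 → [38, 16, 5, 10, 12, -26, -15, 8, -13, -8, -56, -30, -27, -48, 3]
  3 > parent -15 at index 6, swap → [38, 16, 5, 10, 12, -26, 3, 8, -13, -8, -56, -30, -27, -48, -15]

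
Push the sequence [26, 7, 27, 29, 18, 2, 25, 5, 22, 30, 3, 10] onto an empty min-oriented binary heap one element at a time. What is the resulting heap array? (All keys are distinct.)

Insert 26:
  append 26 at index 0 → [26] (no swap needed)
Insert 7:
  append 7 at index 1 → [26, 7]
  7 < parent 26 at index 0, swap → [7, 26]
Insert 27:
  append 27 at index 2 → [7, 26, 27] (no swap needed)
Insert 29:
  append 29 at index 3 → [7, 26, 27, 29] (no swap needed)
Insert 18:
  append 18 at index 4 → [7, 26, 27, 29, 18]
  18 < parent 26 at index 1, swap → [7, 18, 27, 29, 26]
Insert 2:
  append 2 at index 5 → [7, 18, 27, 29, 26, 2]
  2 < parent 27 at index 2, swap → [7, 18, 2, 29, 26, 27]
  2 < parent 7 at index 0, swap → [2, 18, 7, 29, 26, 27]
Insert 25:
  append 25 at index 6 → [2, 18, 7, 29, 26, 27, 25] (no swap needed)
Insert 5:
  append 5 at index 7 → [2, 18, 7, 29, 26, 27, 25, 5]
  5 < parent 29 at index 3, swap → [2, 18, 7, 5, 26, 27, 25, 29]
  5 < parent 18 at index 1, swap → [2, 5, 7, 18, 26, 27, 25, 29]
Insert 22:
  append 22 at index 8 → [2, 5, 7, 18, 26, 27, 25, 29, 22] (no swap needed)
Insert 30:
  append 30 at index 9 → [2, 5, 7, 18, 26, 27, 25, 29, 22, 30] (no swap needed)
Insert 3:
  append 3 at index 10 → [2, 5, 7, 18, 26, 27, 25, 29, 22, 30, 3]
  3 < parent 26 at index 4, swap → [2, 5, 7, 18, 3, 27, 25, 29, 22, 30, 26]
  3 < parent 5 at index 1, swap → [2, 3, 7, 18, 5, 27, 25, 29, 22, 30, 26]
Insert 10:
  append 10 at index 11 → [2, 3, 7, 18, 5, 27, 25, 29, 22, 30, 26, 10]
  10 < parent 27 at index 5, swap → [2, 3, 7, 18, 5, 10, 25, 29, 22, 30, 26, 27]

[2, 3, 7, 18, 5, 10, 25, 29, 22, 30, 26, 27]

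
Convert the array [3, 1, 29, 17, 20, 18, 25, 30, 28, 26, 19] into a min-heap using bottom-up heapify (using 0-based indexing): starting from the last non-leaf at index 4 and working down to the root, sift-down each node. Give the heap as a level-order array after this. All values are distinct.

sift down from index 4:
  20 vs smaller child 19 at index 10, swap → [3, 1, 29, 17, 19, 18, 25, 30, 28, 26, 20]
sift down from index 3: already satisfies heap property
sift down from index 2:
  29 vs smaller child 18 at index 5, swap → [3, 1, 18, 17, 19, 29, 25, 30, 28, 26, 20]
sift down from index 1: already satisfies heap property
sift down from index 0:
  3 vs smaller child 1 at index 1, swap → [1, 3, 18, 17, 19, 29, 25, 30, 28, 26, 20]

[1, 3, 18, 17, 19, 29, 25, 30, 28, 26, 20]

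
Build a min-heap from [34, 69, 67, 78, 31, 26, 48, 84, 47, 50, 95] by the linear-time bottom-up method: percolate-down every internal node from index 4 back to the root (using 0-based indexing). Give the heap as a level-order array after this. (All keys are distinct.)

sift down from index 4: already satisfies heap property
sift down from index 3:
  78 vs smaller child 47 at index 8, swap → [34, 69, 67, 47, 31, 26, 48, 84, 78, 50, 95]
sift down from index 2:
  67 vs smaller child 26 at index 5, swap → [34, 69, 26, 47, 31, 67, 48, 84, 78, 50, 95]
sift down from index 1:
  69 vs smaller child 31 at index 4, swap → [34, 31, 26, 47, 69, 67, 48, 84, 78, 50, 95]
  69 vs smaller child 50 at index 9, swap → [34, 31, 26, 47, 50, 67, 48, 84, 78, 69, 95]
sift down from index 0:
  34 vs smaller child 26 at index 2, swap → [26, 31, 34, 47, 50, 67, 48, 84, 78, 69, 95]

[26, 31, 34, 47, 50, 67, 48, 84, 78, 69, 95]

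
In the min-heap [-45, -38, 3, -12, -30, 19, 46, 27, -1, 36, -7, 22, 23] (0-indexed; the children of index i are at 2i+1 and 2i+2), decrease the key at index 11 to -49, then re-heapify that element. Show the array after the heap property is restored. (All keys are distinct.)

[-49, -38, -45, -12, -30, 3, 46, 27, -1, 36, -7, 19, 23]

set index 11 from 22 to -49 → [-45, -38, 3, -12, -30, 19, 46, 27, -1, 36, -7, -49, 23]
-49 < parent 19 at index 5, swap → [-45, -38, 3, -12, -30, -49, 46, 27, -1, 36, -7, 19, 23]
-49 < parent 3 at index 2, swap → [-45, -38, -49, -12, -30, 3, 46, 27, -1, 36, -7, 19, 23]
-49 < parent -45 at index 0, swap → [-49, -38, -45, -12, -30, 3, 46, 27, -1, 36, -7, 19, 23]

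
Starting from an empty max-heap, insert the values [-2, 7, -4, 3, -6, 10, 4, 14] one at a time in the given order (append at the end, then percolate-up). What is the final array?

Insert -2:
  append -2 at index 0 → [-2] (no swap needed)
Insert 7:
  append 7 at index 1 → [-2, 7]
  7 > parent -2 at index 0, swap → [7, -2]
Insert -4:
  append -4 at index 2 → [7, -2, -4] (no swap needed)
Insert 3:
  append 3 at index 3 → [7, -2, -4, 3]
  3 > parent -2 at index 1, swap → [7, 3, -4, -2]
Insert -6:
  append -6 at index 4 → [7, 3, -4, -2, -6] (no swap needed)
Insert 10:
  append 10 at index 5 → [7, 3, -4, -2, -6, 10]
  10 > parent -4 at index 2, swap → [7, 3, 10, -2, -6, -4]
  10 > parent 7 at index 0, swap → [10, 3, 7, -2, -6, -4]
Insert 4:
  append 4 at index 6 → [10, 3, 7, -2, -6, -4, 4] (no swap needed)
Insert 14:
  append 14 at index 7 → [10, 3, 7, -2, -6, -4, 4, 14]
  14 > parent -2 at index 3, swap → [10, 3, 7, 14, -6, -4, 4, -2]
  14 > parent 3 at index 1, swap → [10, 14, 7, 3, -6, -4, 4, -2]
  14 > parent 10 at index 0, swap → [14, 10, 7, 3, -6, -4, 4, -2]

[14, 10, 7, 3, -6, -4, 4, -2]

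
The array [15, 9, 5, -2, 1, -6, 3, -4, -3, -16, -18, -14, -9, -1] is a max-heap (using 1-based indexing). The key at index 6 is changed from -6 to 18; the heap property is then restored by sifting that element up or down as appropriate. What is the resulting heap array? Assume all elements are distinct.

set index 6 from -6 to 18 → [15, 9, 5, -2, 1, 18, 3, -4, -3, -16, -18, -14, -9, -1]
18 > parent 5 at index 3, swap → [15, 9, 18, -2, 1, 5, 3, -4, -3, -16, -18, -14, -9, -1]
18 > parent 15 at index 1, swap → [18, 9, 15, -2, 1, 5, 3, -4, -3, -16, -18, -14, -9, -1]

[18, 9, 15, -2, 1, 5, 3, -4, -3, -16, -18, -14, -9, -1]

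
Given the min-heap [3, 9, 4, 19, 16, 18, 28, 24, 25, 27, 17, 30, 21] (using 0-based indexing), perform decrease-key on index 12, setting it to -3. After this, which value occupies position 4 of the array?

16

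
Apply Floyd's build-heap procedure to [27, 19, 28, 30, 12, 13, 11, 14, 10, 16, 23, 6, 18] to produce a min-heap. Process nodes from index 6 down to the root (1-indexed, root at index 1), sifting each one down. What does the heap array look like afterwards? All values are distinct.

[6, 10, 11, 14, 12, 13, 27, 19, 30, 16, 23, 28, 18]

sift down from index 6:
  13 vs smaller child 6 at index 12, swap → [27, 19, 28, 30, 12, 6, 11, 14, 10, 16, 23, 13, 18]
sift down from index 5: already satisfies heap property
sift down from index 4:
  30 vs smaller child 10 at index 9, swap → [27, 19, 28, 10, 12, 6, 11, 14, 30, 16, 23, 13, 18]
sift down from index 3:
  28 vs smaller child 6 at index 6, swap → [27, 19, 6, 10, 12, 28, 11, 14, 30, 16, 23, 13, 18]
  28 vs smaller child 13 at index 12, swap → [27, 19, 6, 10, 12, 13, 11, 14, 30, 16, 23, 28, 18]
sift down from index 2:
  19 vs smaller child 10 at index 4, swap → [27, 10, 6, 19, 12, 13, 11, 14, 30, 16, 23, 28, 18]
  19 vs smaller child 14 at index 8, swap → [27, 10, 6, 14, 12, 13, 11, 19, 30, 16, 23, 28, 18]
sift down from index 1:
  27 vs smaller child 6 at index 3, swap → [6, 10, 27, 14, 12, 13, 11, 19, 30, 16, 23, 28, 18]
  27 vs smaller child 11 at index 7, swap → [6, 10, 11, 14, 12, 13, 27, 19, 30, 16, 23, 28, 18]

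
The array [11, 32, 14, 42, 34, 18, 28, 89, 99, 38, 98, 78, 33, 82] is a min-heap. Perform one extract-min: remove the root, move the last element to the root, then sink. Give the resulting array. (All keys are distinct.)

remove root 11; move last element 82 to root → [82, 32, 14, 42, 34, 18, 28, 89, 99, 38, 98, 78, 33]
82 vs smaller child 14 at index 2, swap → [14, 32, 82, 42, 34, 18, 28, 89, 99, 38, 98, 78, 33]
82 vs smaller child 18 at index 5, swap → [14, 32, 18, 42, 34, 82, 28, 89, 99, 38, 98, 78, 33]
82 vs smaller child 33 at index 12, swap → [14, 32, 18, 42, 34, 33, 28, 89, 99, 38, 98, 78, 82]

[14, 32, 18, 42, 34, 33, 28, 89, 99, 38, 98, 78, 82]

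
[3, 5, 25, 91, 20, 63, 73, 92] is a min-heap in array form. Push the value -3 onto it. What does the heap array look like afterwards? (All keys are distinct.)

[-3, 3, 25, 5, 20, 63, 73, 92, 91]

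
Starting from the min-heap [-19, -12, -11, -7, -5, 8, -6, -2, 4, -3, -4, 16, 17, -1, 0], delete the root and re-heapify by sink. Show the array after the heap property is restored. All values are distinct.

[-12, -7, -11, -2, -5, 8, -6, 0, 4, -3, -4, 16, 17, -1]

remove root -19; move last element 0 to root → [0, -12, -11, -7, -5, 8, -6, -2, 4, -3, -4, 16, 17, -1]
0 vs smaller child -12 at index 1, swap → [-12, 0, -11, -7, -5, 8, -6, -2, 4, -3, -4, 16, 17, -1]
0 vs smaller child -7 at index 3, swap → [-12, -7, -11, 0, -5, 8, -6, -2, 4, -3, -4, 16, 17, -1]
0 vs smaller child -2 at index 7, swap → [-12, -7, -11, -2, -5, 8, -6, 0, 4, -3, -4, 16, 17, -1]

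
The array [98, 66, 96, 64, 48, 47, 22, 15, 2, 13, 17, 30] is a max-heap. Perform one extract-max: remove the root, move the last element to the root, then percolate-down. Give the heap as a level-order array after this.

remove root 98; move last element 30 to root → [30, 66, 96, 64, 48, 47, 22, 15, 2, 13, 17]
30 vs larger child 96 at index 2, swap → [96, 66, 30, 64, 48, 47, 22, 15, 2, 13, 17]
30 vs larger child 47 at index 5, swap → [96, 66, 47, 64, 48, 30, 22, 15, 2, 13, 17]

[96, 66, 47, 64, 48, 30, 22, 15, 2, 13, 17]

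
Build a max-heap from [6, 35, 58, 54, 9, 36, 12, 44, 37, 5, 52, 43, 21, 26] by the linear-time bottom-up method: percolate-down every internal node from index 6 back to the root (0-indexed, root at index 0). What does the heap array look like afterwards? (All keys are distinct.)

[58, 54, 43, 44, 52, 36, 26, 35, 37, 5, 9, 6, 21, 12]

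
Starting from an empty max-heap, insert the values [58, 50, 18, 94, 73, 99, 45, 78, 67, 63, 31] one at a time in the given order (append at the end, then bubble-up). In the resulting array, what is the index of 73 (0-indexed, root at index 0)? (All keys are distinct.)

Insert 58:
  append 58 at index 0 → [58] (no swap needed)
Insert 50:
  append 50 at index 1 → [58, 50] (no swap needed)
Insert 18:
  append 18 at index 2 → [58, 50, 18] (no swap needed)
Insert 94:
  append 94 at index 3 → [58, 50, 18, 94]
  94 > parent 50 at index 1, swap → [58, 94, 18, 50]
  94 > parent 58 at index 0, swap → [94, 58, 18, 50]
Insert 73:
  append 73 at index 4 → [94, 58, 18, 50, 73]
  73 > parent 58 at index 1, swap → [94, 73, 18, 50, 58]
Insert 99:
  append 99 at index 5 → [94, 73, 18, 50, 58, 99]
  99 > parent 18 at index 2, swap → [94, 73, 99, 50, 58, 18]
  99 > parent 94 at index 0, swap → [99, 73, 94, 50, 58, 18]
Insert 45:
  append 45 at index 6 → [99, 73, 94, 50, 58, 18, 45] (no swap needed)
Insert 78:
  append 78 at index 7 → [99, 73, 94, 50, 58, 18, 45, 78]
  78 > parent 50 at index 3, swap → [99, 73, 94, 78, 58, 18, 45, 50]
  78 > parent 73 at index 1, swap → [99, 78, 94, 73, 58, 18, 45, 50]
Insert 67:
  append 67 at index 8 → [99, 78, 94, 73, 58, 18, 45, 50, 67] (no swap needed)
Insert 63:
  append 63 at index 9 → [99, 78, 94, 73, 58, 18, 45, 50, 67, 63]
  63 > parent 58 at index 4, swap → [99, 78, 94, 73, 63, 18, 45, 50, 67, 58]
Insert 31:
  append 31 at index 10 → [99, 78, 94, 73, 63, 18, 45, 50, 67, 58, 31] (no swap needed)
resulting array: [99, 78, 94, 73, 63, 18, 45, 50, 67, 58, 31]

3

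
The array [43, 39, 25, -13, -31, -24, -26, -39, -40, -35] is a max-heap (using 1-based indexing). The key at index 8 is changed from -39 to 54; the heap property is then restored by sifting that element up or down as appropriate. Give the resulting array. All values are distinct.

[54, 43, 25, 39, -31, -24, -26, -13, -40, -35]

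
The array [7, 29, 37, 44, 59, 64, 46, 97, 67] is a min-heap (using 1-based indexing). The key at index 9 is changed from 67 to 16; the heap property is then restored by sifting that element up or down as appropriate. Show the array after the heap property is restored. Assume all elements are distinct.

[7, 16, 37, 29, 59, 64, 46, 97, 44]

set index 9 from 67 to 16 → [7, 29, 37, 44, 59, 64, 46, 97, 16]
16 < parent 44 at index 4, swap → [7, 29, 37, 16, 59, 64, 46, 97, 44]
16 < parent 29 at index 2, swap → [7, 16, 37, 29, 59, 64, 46, 97, 44]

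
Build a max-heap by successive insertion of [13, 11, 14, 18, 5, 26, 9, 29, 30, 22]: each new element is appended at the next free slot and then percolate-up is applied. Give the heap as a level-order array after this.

[30, 29, 18, 26, 22, 13, 9, 11, 14, 5]

Insert 13:
  append 13 at index 0 → [13] (no swap needed)
Insert 11:
  append 11 at index 1 → [13, 11] (no swap needed)
Insert 14:
  append 14 at index 2 → [13, 11, 14]
  14 > parent 13 at index 0, swap → [14, 11, 13]
Insert 18:
  append 18 at index 3 → [14, 11, 13, 18]
  18 > parent 11 at index 1, swap → [14, 18, 13, 11]
  18 > parent 14 at index 0, swap → [18, 14, 13, 11]
Insert 5:
  append 5 at index 4 → [18, 14, 13, 11, 5] (no swap needed)
Insert 26:
  append 26 at index 5 → [18, 14, 13, 11, 5, 26]
  26 > parent 13 at index 2, swap → [18, 14, 26, 11, 5, 13]
  26 > parent 18 at index 0, swap → [26, 14, 18, 11, 5, 13]
Insert 9:
  append 9 at index 6 → [26, 14, 18, 11, 5, 13, 9] (no swap needed)
Insert 29:
  append 29 at index 7 → [26, 14, 18, 11, 5, 13, 9, 29]
  29 > parent 11 at index 3, swap → [26, 14, 18, 29, 5, 13, 9, 11]
  29 > parent 14 at index 1, swap → [26, 29, 18, 14, 5, 13, 9, 11]
  29 > parent 26 at index 0, swap → [29, 26, 18, 14, 5, 13, 9, 11]
Insert 30:
  append 30 at index 8 → [29, 26, 18, 14, 5, 13, 9, 11, 30]
  30 > parent 14 at index 3, swap → [29, 26, 18, 30, 5, 13, 9, 11, 14]
  30 > parent 26 at index 1, swap → [29, 30, 18, 26, 5, 13, 9, 11, 14]
  30 > parent 29 at index 0, swap → [30, 29, 18, 26, 5, 13, 9, 11, 14]
Insert 22:
  append 22 at index 9 → [30, 29, 18, 26, 5, 13, 9, 11, 14, 22]
  22 > parent 5 at index 4, swap → [30, 29, 18, 26, 22, 13, 9, 11, 14, 5]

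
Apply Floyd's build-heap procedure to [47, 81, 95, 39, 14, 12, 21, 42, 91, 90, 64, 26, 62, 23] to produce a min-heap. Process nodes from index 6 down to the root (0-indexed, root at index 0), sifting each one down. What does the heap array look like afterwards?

[12, 14, 21, 39, 64, 26, 23, 42, 91, 90, 81, 95, 62, 47]

sift down from index 6: already satisfies heap property
sift down from index 5: already satisfies heap property
sift down from index 4: already satisfies heap property
sift down from index 3: already satisfies heap property
sift down from index 2:
  95 vs smaller child 12 at index 5, swap → [47, 81, 12, 39, 14, 95, 21, 42, 91, 90, 64, 26, 62, 23]
  95 vs smaller child 26 at index 11, swap → [47, 81, 12, 39, 14, 26, 21, 42, 91, 90, 64, 95, 62, 23]
sift down from index 1:
  81 vs smaller child 14 at index 4, swap → [47, 14, 12, 39, 81, 26, 21, 42, 91, 90, 64, 95, 62, 23]
  81 vs smaller child 64 at index 10, swap → [47, 14, 12, 39, 64, 26, 21, 42, 91, 90, 81, 95, 62, 23]
sift down from index 0:
  47 vs smaller child 12 at index 2, swap → [12, 14, 47, 39, 64, 26, 21, 42, 91, 90, 81, 95, 62, 23]
  47 vs smaller child 21 at index 6, swap → [12, 14, 21, 39, 64, 26, 47, 42, 91, 90, 81, 95, 62, 23]
  47 vs only child 23 at index 13, swap → [12, 14, 21, 39, 64, 26, 23, 42, 91, 90, 81, 95, 62, 47]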